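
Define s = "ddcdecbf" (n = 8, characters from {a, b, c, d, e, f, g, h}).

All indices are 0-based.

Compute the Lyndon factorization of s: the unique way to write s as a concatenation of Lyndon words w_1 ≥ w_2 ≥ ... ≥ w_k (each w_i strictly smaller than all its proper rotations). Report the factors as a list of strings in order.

emit factor 1: 'd' (i=0, period=1)
emit factor 2: 'd' (i=1, period=1)
emit factor 3: 'cde' (i=2, period=3)
emit factor 4: 'c' (i=5, period=1)
emit factor 5: 'bf' (i=6, period=2)

["d", "d", "cde", "c", "bf"]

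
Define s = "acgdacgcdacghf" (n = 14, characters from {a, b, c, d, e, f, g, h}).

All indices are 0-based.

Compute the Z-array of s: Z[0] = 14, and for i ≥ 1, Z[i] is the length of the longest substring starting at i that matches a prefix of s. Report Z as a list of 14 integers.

Z[0]=14
i=1: fresh scan; Z[1]=0
i=2: fresh scan; Z[2]=0
i=3: fresh scan; Z[3]=0
i=4: fresh scan; Z[4]=3 grow→box=[4,7)
i=5: min(r-i=2, Z[1]=0)=0; Z[5]=0
i=6: min(r-i=1, Z[2]=0)=0; Z[6]=0
i=7: fresh scan; Z[7]=0
i=8: fresh scan; Z[8]=0
i=9: fresh scan; Z[9]=3 grow→box=[9,12)
i=10: min(r-i=2, Z[1]=0)=0; Z[10]=0
i=11: min(r-i=1, Z[2]=0)=0; Z[11]=0
i=12: fresh scan; Z[12]=0
i=13: fresh scan; Z[13]=0

[14, 0, 0, 0, 3, 0, 0, 0, 0, 3, 0, 0, 0, 0]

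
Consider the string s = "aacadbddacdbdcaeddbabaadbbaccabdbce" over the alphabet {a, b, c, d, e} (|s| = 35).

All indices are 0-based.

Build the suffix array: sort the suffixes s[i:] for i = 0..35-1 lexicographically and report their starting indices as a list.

[0, 21, 19, 29, 1, 26, 8, 22, 3, 14, 20, 18, 25, 24, 32, 30, 11, 5, 28, 2, 13, 27, 9, 33, 7, 17, 23, 31, 10, 4, 12, 6, 16, 34, 15]

rank | idx | suffix
   0 |   0 | aacadbddacdbdcaeddbabaadbbaccabdbce
   1 |  21 | aadbbaccabdbce
   2 |  19 | abaadbbaccabdbce
   3 |  29 | abdbce
   4 |   1 | acadbddacdbdcaeddbabaadbbaccabdbce
   5 |  26 | accabdbce
   6 |   8 | acdbdcaeddbabaadbbaccabdbce
   7 |  22 | adbbaccabdbce
   8 |   3 | adbddacdbdcaeddbabaadbbaccabdbce
   9 |  14 | aeddbabaadbbaccabdbce
  10 |  20 | baadbbaccabdbce
  11 |  18 | babaadbbaccabdbce
  12 |  25 | baccabdbce
  13 |  24 | bbaccabdbce
  14 |  32 | bce
  15 |  30 | bdbce
  16 |  11 | bdcaeddbabaadbbaccabdbce
  17 |   5 | bddacdbdcaeddbabaadbbaccabdbce
  18 |  28 | cabdbce
  19 |   2 | cadbddacdbdcaeddbabaadbbaccabdbce
  20 |  13 | caeddbabaadbbaccabdbce
  21 |  27 | ccabdbce
  22 |   9 | cdbdcaeddbabaadbbaccabdbce
  23 |  33 | ce
  24 |   7 | dacdbdcaeddbabaadbbaccabdbce
  25 |  17 | dbabaadbbaccabdbce
  26 |  23 | dbbaccabdbce
  27 |  31 | dbce
  28 |  10 | dbdcaeddbabaadbbaccabdbce
  29 |   4 | dbddacdbdcaeddbabaadbbaccabdbce
  30 |  12 | dcaeddbabaadbbaccabdbce
  31 |   6 | ddacdbdcaeddbabaadbbaccabdbce
  32 |  16 | ddbabaadbbaccabdbce
  33 |  34 | e
  34 |  15 | eddbabaadbbaccabdbce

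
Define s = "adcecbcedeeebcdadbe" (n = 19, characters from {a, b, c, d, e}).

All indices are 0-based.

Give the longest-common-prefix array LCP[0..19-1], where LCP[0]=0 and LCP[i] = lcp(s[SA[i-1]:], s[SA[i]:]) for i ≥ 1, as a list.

[0, 2, 0, 2, 1, 0, 1, 1, 2, 0, 1, 1, 1, 0, 1, 1, 1, 1, 2]

sorted suffixes:
  #0 SA[0]=15  'adbe'
  #1 SA[1]=0  'adcecbcedeeebcdadbe'
  #2 SA[2]=12  'bcdadbe'
  #3 SA[3]=5  'bcedeeebcdadbe'
  #4 SA[4]=17  'be'
  #5 SA[5]=4  'cbcedeeebcdadbe'
  #6 SA[6]=13  'cdadbe'
  #7 SA[7]=2  'cecbcedeeebcdadbe'
  #8 SA[8]=6  'cedeeebcdadbe'
  #9 SA[9]=14  'dadbe'
  #10 SA[10]=16  'dbe'
  #11 SA[11]=1  'dcecbcedeeebcdadbe'
  #12 SA[12]=8  'deeebcdadbe'
  #13 SA[13]=18  'e'
  #14 SA[14]=11  'ebcdadbe'
  #15 SA[15]=3  'ecbcedeeebcdadbe'
  #16 SA[16]=7  'edeeebcdadbe'
  #17 SA[17]=10  'eebcdadbe'
  #18 SA[18]=9  'eeebcdadbe'

SA = [15, 0, 12, 5, 17, 4, 13, 2, 6, 14, 16, 1, 8, 18, 11, 3, 7, 10, 9]
i: (SA[i-1],SA[i]) lcp shared
  1: (15,0) 2 'ad'
  2: (0,12) 0 ''
  3: (12,5) 2 'bc'
  4: (5,17) 1 'b'
  5: (17,4) 0 ''
  6: (4,13) 1 'c'
  7: (13,2) 1 'c'
  8: (2,6) 2 'ce'
  9: (6,14) 0 ''
  10: (14,16) 1 'd'
  11: (16,1) 1 'd'
  12: (1,8) 1 'd'
  13: (8,18) 0 ''
  14: (18,11) 1 'e'
  15: (11,3) 1 'e'
  16: (3,7) 1 'e'
  17: (7,10) 1 'e'
  18: (10,9) 2 'ee'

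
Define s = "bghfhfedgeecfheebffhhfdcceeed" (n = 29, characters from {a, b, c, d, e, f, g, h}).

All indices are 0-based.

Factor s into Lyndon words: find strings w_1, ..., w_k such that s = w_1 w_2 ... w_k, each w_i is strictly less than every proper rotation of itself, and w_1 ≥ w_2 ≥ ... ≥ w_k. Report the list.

emit factor 1: 'bghfhfedgeecfhee' (i=0, period=16)
emit factor 2: 'bffhhfdcceeed' (i=16, period=13)

["bghfhfedgeecfhee", "bffhhfdcceeed"]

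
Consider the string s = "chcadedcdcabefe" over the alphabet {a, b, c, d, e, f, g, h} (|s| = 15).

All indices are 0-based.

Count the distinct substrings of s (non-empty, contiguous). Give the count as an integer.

110

sorted suffixes:
  #0 SA[0]=10  'abefe'
  #1 SA[1]=3  'adedcdcabefe'
  #2 SA[2]=11  'befe'
  #3 SA[3]=9  'cabefe'
  #4 SA[4]=2  'cadedcdcabefe'
  #5 SA[5]=7  'cdcabefe'
  #6 SA[6]=0  'chcadedcdcabefe'
  #7 SA[7]=8  'dcabefe'
  #8 SA[8]=6  'dcdcabefe'
  #9 SA[9]=4  'dedcdcabefe'
  #10 SA[10]=14  'e'
  #11 SA[11]=5  'edcdcabefe'
  #12 SA[12]=12  'efe'
  #13 SA[13]=13  'fe'
  #14 SA[14]=1  'hcadedcdcabefe'

SA = [10, 3, 11, 9, 2, 7, 0, 8, 6, 4, 14, 5, 12, 13, 1]
i: (SA[i-1],SA[i]) lcp shared
  1: (10,3) 1 'a'
  2: (3,11) 0 ''
  3: (11,9) 0 ''
  4: (9,2) 2 'ca'
  5: (2,7) 1 'c'
  6: (7,0) 1 'c'
  7: (0,8) 0 ''
  8: (8,6) 2 'dc'
  9: (6,4) 1 'd'
  10: (4,14) 0 ''
  11: (14,5) 1 'e'
  12: (5,12) 1 'e'
  13: (12,13) 0 ''
  14: (13,1) 0 ''

n(n+1)/2 = 15·16/2 = 120
Σ LCP = 0 + 1 + 0 + 0 + 2 + 1 + 1 + 0 + 2 + 1 + 0 + 1 + 1 + 0 + 0 = 10
distinct = 120 − 10 = 110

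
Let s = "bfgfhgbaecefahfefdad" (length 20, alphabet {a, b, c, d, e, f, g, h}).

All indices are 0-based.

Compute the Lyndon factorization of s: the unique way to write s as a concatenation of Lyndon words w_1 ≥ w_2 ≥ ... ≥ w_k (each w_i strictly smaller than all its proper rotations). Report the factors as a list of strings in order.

emit factor 1: 'bfgfhg' (i=0, period=6)
emit factor 2: 'b' (i=6, period=1)
emit factor 3: 'aecefahfefd' (i=7, period=11)
emit factor 4: 'ad' (i=18, period=2)

["bfgfhg", "b", "aecefahfefd", "ad"]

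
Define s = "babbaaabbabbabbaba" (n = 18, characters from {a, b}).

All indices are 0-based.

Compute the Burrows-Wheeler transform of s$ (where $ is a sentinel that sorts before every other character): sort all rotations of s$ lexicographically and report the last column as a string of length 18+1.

rank  rotation             last
    0  $babbaaabbabbabbaba  a
    1  a$babbaaabbabbabbab  b
    2  aaabbabbabbaba$babb  b
    3  aabbabbabbaba$babba  a
    4  aba$babbaaabbabbabb  b
    5  abbaaabbabbabbaba$b  b
    6  abbaba$babbaaabbabb  b
    7  abbabbaba$babbaaabb  b
    8  abbabbabbaba$babbaa  a
    9  ba$babbaaabbabbabba  a
   10  baaabbabbabbaba$bab  b
   11  baba$babbaaabbabbab  b
   12  babbaaabbabbabbaba$  $
   13  babbaba$babbaaabbab  b
   14  babbabbaba$babbaaab  b
   15  bbaaabbabbabbaba$ba  a
   16  bbaba$babbaaabbabba  a
   17  bbabbaba$babbaaabba  a
   18  bbabbabbaba$babbaaa  a

abbabbbbaabb$bbaaaa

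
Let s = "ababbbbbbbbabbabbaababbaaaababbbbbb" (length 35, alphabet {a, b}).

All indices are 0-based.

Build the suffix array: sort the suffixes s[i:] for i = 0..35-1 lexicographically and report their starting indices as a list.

[23, 24, 17, 25, 18, 26, 0, 20, 14, 11, 28, 2, 34, 22, 16, 19, 13, 10, 27, 1, 33, 21, 15, 12, 9, 32, 8, 31, 7, 30, 6, 29, 5, 4, 3]

rank→(start, suffix):
  0 → (23, 'aaaababbbbbb')
  1 → (24, 'aaababbbbbb')
  2 → (17, 'aababbaaaababbbbbb')
  3 → (25, 'aababbbbbb')
  4 → (18, 'ababbaaaababbbbbb')
  5 → (26, 'ababbbbbb')
  6 → (0, 'ababbbbbbbbabbabbaababbaaaababbbbbb')
  7 → (20, 'abbaaaababbbbbb')
  8 → (14, 'abbaababbaaaababbbbbb')
  9 → (11, 'abbabbaababbaaaababbbbbb')
  10 → (28, 'abbbbbb')
  11 → (2, 'abbbbbbbbabbabbaababbaaaababbbbbb')
  12 → (34, 'b')
  13 → (22, 'baaaababbbbbb')
  14 → (16, 'baababbaaaababbbbbb')
  15 → (19, 'babbaaaababbbbbb')
  16 → (13, 'babbaababbaaaababbbbbb')
  17 → (10, 'babbabbaababbaaaababbbbbb')
  18 → (27, 'babbbbbb')
  19 → (1, 'babbbbbbbbabbabbaababbaaaababbbbbb')
  20 → (33, 'bb')
  21 → (21, 'bbaaaababbbbbb')
  22 → (15, 'bbaababbaaaababbbbbb')
  23 → (12, 'bbabbaababbaaaababbbbbb')
  24 → (9, 'bbabbabbaababbaaaababbbbbb')
  25 → (32, 'bbb')
  26 → (8, 'bbbabbabbaababbaaaababbbbbb')
  27 → (31, 'bbbb')
  28 → (7, 'bbbbabbabbaababbaaaababbbbbb')
  29 → (30, 'bbbbb')
  30 → (6, 'bbbbbabbabbaababbaaaababbbbbb')
  31 → (29, 'bbbbbb')
  32 → (5, 'bbbbbbabbabbaababbaaaababbbbbb')
  33 → (4, 'bbbbbbbabbabbaababbaaaababbbbbb')
  34 → (3, 'bbbbbbbbabbabbaababbaaaababbbbbb')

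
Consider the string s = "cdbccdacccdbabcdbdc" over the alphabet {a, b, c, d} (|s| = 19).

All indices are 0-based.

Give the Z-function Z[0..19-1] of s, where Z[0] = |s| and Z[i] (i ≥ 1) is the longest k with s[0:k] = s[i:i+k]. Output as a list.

[19, 0, 0, 1, 2, 0, 0, 1, 1, 3, 0, 0, 0, 0, 3, 0, 0, 0, 1]

Z[0]=19
i=1: fresh scan; Z[1]=0
i=2: fresh scan; Z[2]=0
i=3: fresh scan; Z[3]=1 scan→box=[3,4)
i=4: fresh scan; Z[4]=2 scan→box=[4,6)
i=5: min(r-i=1, Z[1]=0)=0; Z[5]=0
i=6: fresh scan; Z[6]=0
i=7: fresh scan; Z[7]=1 scan→box=[7,8)
i=8: fresh scan; Z[8]=1 scan→box=[8,9)
i=9: fresh scan; Z[9]=3 scan→box=[9,12)
i=10: min(r-i=2, Z[1]=0)=0; Z[10]=0
i=11: min(r-i=1, Z[2]=0)=0; Z[11]=0
i=12: fresh scan; Z[12]=0
i=13: fresh scan; Z[13]=0
i=14: fresh scan; Z[14]=3 scan→box=[14,17)
i=15: min(r-i=2, Z[1]=0)=0; Z[15]=0
i=16: min(r-i=1, Z[2]=0)=0; Z[16]=0
i=17: fresh scan; Z[17]=0
i=18: fresh scan; Z[18]=1 scan→box=[18,19)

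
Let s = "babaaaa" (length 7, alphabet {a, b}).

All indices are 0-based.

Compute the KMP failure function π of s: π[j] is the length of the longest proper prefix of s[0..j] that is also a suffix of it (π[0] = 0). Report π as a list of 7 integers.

[0, 0, 1, 2, 0, 0, 0]

π[0] = 0
j=1 s[j]='a': π[1]=0 (border '')
j=2 s[j]='b': π[2]=1 (border 'b')
j=3 s[j]='a': π[3]=2 (border 'ba')
j=4 s[j]='a': k: 2→0; π[4]=0 (border '')
j=5 s[j]='a': π[5]=0 (border '')
j=6 s[j]='a': π[6]=0 (border '')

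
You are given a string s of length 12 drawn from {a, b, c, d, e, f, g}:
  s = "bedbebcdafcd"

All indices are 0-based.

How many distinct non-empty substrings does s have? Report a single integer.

rank | idx | suffix
   0 |   8 | afcd
   1 |   5 | bcdafcd
   2 |   3 | bebcdafcd
   3 |   0 | bedbebcdafcd
   4 |  10 | cd
   5 |   6 | cdafcd
   6 |  11 | d
   7 |   7 | dafcd
   8 |   2 | dbebcdafcd
   9 |   4 | ebcdafcd
  10 |   1 | edbebcdafcd
  11 |   9 | fcd

SA = [8, 5, 3, 0, 10, 6, 11, 7, 2, 4, 1, 9]
i: (SA[i-1],SA[i]) lcp shared
  1: (8,5) 0 ''
  2: (5,3) 1 'b'
  3: (3,0) 2 'be'
  4: (0,10) 0 ''
  5: (10,6) 2 'cd'
  6: (6,11) 0 ''
  7: (11,7) 1 'd'
  8: (7,2) 1 'd'
  9: (2,4) 0 ''
  10: (4,1) 1 'e'
  11: (1,9) 0 ''

n(n+1)/2 = 12·13/2 = 78
Σ LCP = 0 + 0 + 1 + 2 + 0 + 2 + 0 + 1 + 1 + 0 + 1 + 0 = 8
distinct = 78 − 8 = 70

70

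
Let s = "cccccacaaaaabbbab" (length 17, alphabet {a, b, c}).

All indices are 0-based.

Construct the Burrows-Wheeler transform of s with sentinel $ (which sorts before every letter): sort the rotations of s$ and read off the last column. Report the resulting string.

rank  rotation            last
    0  $cccccacaaaaabbbab  b
    1  aaaaabbbab$cccccac  c
    2  aaaabbbab$cccccaca  a
    3  aaabbbab$cccccacaa  a
    4  aabbbab$cccccacaaa  a
    5  ab$cccccacaaaaabbb  b
    6  abbbab$cccccacaaaa  a
    7  acaaaaabbbab$ccccc  c
    8  b$cccccacaaaaabbba  a
    9  bab$cccccacaaaaabb  b
   10  bbab$cccccacaaaaab  b
   11  bbbab$cccccacaaaaa  a
   12  caaaaabbbab$ccccca  a
   13  cacaaaaabbbab$cccc  c
   14  ccacaaaaabbbab$ccc  c
   15  cccacaaaaabbbab$cc  c
   16  ccccacaaaaabbbab$c  c
   17  cccccacaaaaabbbab$  $

bcaaabacabbaacccc$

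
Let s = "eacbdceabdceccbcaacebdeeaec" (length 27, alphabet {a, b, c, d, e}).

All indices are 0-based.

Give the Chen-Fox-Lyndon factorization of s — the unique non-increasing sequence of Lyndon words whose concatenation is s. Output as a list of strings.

["e", "acbdce", "abdceccbc", "aacebdeeaec"]

emit factor 1: 'e' (i=0, period=1)
emit factor 2: 'acbdce' (i=1, period=6)
emit factor 3: 'abdceccbc' (i=7, period=9)
emit factor 4: 'aacebdeeaec' (i=16, period=11)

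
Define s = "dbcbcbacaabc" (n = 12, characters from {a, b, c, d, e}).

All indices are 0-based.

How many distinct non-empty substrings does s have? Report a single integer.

rank→(start, suffix):
  0 → (8, 'aabc')
  1 → (9, 'abc')
  2 → (6, 'acaabc')
  3 → (5, 'bacaabc')
  4 → (10, 'bc')
  5 → (3, 'bcbacaabc')
  6 → (1, 'bcbcbacaabc')
  7 → (11, 'c')
  8 → (7, 'caabc')
  9 → (4, 'cbacaabc')
  10 → (2, 'cbcbacaabc')
  11 → (0, 'dbcbcbacaabc')

SA = [8, 9, 6, 5, 10, 3, 1, 11, 7, 4, 2, 0]
i: (SA[i-1],SA[i]) lcp shared
  1: (8,9) 1 'a'
  2: (9,6) 1 'a'
  3: (6,5) 0 ''
  4: (5,10) 1 'b'
  5: (10,3) 2 'bc'
  6: (3,1) 3 'bcb'
  7: (1,11) 0 ''
  8: (11,7) 1 'c'
  9: (7,4) 1 'c'
  10: (4,2) 2 'cb'
  11: (2,0) 0 ''

n(n+1)/2 = 12·13/2 = 78
Σ LCP = 0 + 1 + 1 + 0 + 1 + 2 + 3 + 0 + 1 + 1 + 2 + 0 = 12
distinct = 78 − 12 = 66

66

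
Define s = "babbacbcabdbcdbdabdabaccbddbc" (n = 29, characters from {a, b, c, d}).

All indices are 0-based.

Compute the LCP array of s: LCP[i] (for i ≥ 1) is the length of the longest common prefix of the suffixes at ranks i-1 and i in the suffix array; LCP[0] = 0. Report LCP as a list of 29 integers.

[0, 2, 2, 3, 1, 2, 0, 2, 3, 1, 1, 2, 2, 1, 4, 2, 2, 0, 1, 1, 2, 1, 1, 0, 3, 1, 3, 2, 1]

sorted suffixes:
  #0 SA[0]=19  'abaccbddbc'
  #1 SA[1]=1  'abbacbcabdbcdbdabdabaccbddbc'
  #2 SA[2]=16  'abdabaccbddbc'
  #3 SA[3]=8  'abdbcdbdabdabaccbddbc'
  #4 SA[4]=4  'acbcabdbcdbdabdabaccbddbc'
  #5 SA[5]=21  'accbddbc'
  #6 SA[6]=0  'babbacbcabdbcdbdabdabaccbddbc'
  #7 SA[7]=3  'bacbcabdbcdbdabdabaccbddbc'
  #8 SA[8]=20  'baccbddbc'
  #9 SA[9]=2  'bbacbcabdbcdbdabdabaccbddbc'
  #10 SA[10]=27  'bc'
  #11 SA[11]=6  'bcabdbcdbdabdabaccbddbc'
  #12 SA[12]=11  'bcdbdabdabaccbddbc'
  #13 SA[13]=17  'bdabaccbddbc'
  #14 SA[14]=14  'bdabdabaccbddbc'
  #15 SA[15]=9  'bdbcdbdabdabaccbddbc'
  #16 SA[16]=24  'bddbc'
  #17 SA[17]=28  'c'
  #18 SA[18]=7  'cabdbcdbdabdabaccbddbc'
  #19 SA[19]=5  'cbcabdbcdbdabdabaccbddbc'
  #20 SA[20]=23  'cbddbc'
  #21 SA[21]=22  'ccbddbc'
  #22 SA[22]=12  'cdbdabdabaccbddbc'
  #23 SA[23]=18  'dabaccbddbc'
  #24 SA[24]=15  'dabdabaccbddbc'
  #25 SA[25]=26  'dbc'
  #26 SA[26]=10  'dbcdbdabdabaccbddbc'
  #27 SA[27]=13  'dbdabdabaccbddbc'
  #28 SA[28]=25  'ddbc'

SA = [19, 1, 16, 8, 4, 21, 0, 3, 20, 2, 27, 6, 11, 17, 14, 9, 24, 28, 7, 5, 23, 22, 12, 18, 15, 26, 10, 13, 25]
i: (SA[i-1],SA[i]) lcp shared
  1: (19,1) 2 'ab'
  2: (1,16) 2 'ab'
  3: (16,8) 3 'abd'
  4: (8,4) 1 'a'
  5: (4,21) 2 'ac'
  6: (21,0) 0 ''
  7: (0,3) 2 'ba'
  8: (3,20) 3 'bac'
  9: (20,2) 1 'b'
  10: (2,27) 1 'b'
  11: (27,6) 2 'bc'
  12: (6,11) 2 'bc'
  13: (11,17) 1 'b'
  14: (17,14) 4 'bdab'
  15: (14,9) 2 'bd'
  16: (9,24) 2 'bd'
  17: (24,28) 0 ''
  18: (28,7) 1 'c'
  19: (7,5) 1 'c'
  20: (5,23) 2 'cb'
  21: (23,22) 1 'c'
  22: (22,12) 1 'c'
  23: (12,18) 0 ''
  24: (18,15) 3 'dab'
  25: (15,26) 1 'd'
  26: (26,10) 3 'dbc'
  27: (10,13) 2 'db'
  28: (13,25) 1 'd'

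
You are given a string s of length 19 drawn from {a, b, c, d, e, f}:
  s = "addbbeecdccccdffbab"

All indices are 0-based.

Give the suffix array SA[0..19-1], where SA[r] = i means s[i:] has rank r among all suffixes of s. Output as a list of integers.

[17, 0, 18, 16, 3, 4, 9, 10, 11, 7, 12, 2, 8, 1, 13, 6, 5, 15, 14]

sorted suffixes:
  #0 SA[0]=17  'ab'
  #1 SA[1]=0  'addbbeecdccccdffbab'
  #2 SA[2]=18  'b'
  #3 SA[3]=16  'bab'
  #4 SA[4]=3  'bbeecdccccdffbab'
  #5 SA[5]=4  'beecdccccdffbab'
  #6 SA[6]=9  'ccccdffbab'
  #7 SA[7]=10  'cccdffbab'
  #8 SA[8]=11  'ccdffbab'
  #9 SA[9]=7  'cdccccdffbab'
  #10 SA[10]=12  'cdffbab'
  #11 SA[11]=2  'dbbeecdccccdffbab'
  #12 SA[12]=8  'dccccdffbab'
  #13 SA[13]=1  'ddbbeecdccccdffbab'
  #14 SA[14]=13  'dffbab'
  #15 SA[15]=6  'ecdccccdffbab'
  #16 SA[16]=5  'eecdccccdffbab'
  #17 SA[17]=15  'fbab'
  #18 SA[18]=14  'ffbab'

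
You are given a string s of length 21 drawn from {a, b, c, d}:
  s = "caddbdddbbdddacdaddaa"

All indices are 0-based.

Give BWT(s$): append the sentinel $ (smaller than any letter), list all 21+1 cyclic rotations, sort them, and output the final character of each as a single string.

aadddcdbd$addcddaddabb

rank  rotation                last
    0  $caddbdddbbdddacdaddaa  a
    1  a$caddbdddbbdddacdadda  a
    2  aa$caddbdddbbdddacdadd  d
    3  acdaddaa$caddbdddbbddd  d
    4  addaa$caddbdddbbdddacd  d
    5  addbdddbbdddacdaddaa$c  c
    6  bbdddacdaddaa$caddbddd  d
    7  bdddacdaddaa$caddbdddb  b
    8  bdddbbdddacdaddaa$cadd  d
    9  caddbdddbbdddacdaddaa$  $
   10  cdaddaa$caddbdddbbddda  a
   11  daa$caddbdddbbdddacdad  d
   12  dacdaddaa$caddbdddbbdd  d
   13  daddaa$caddbdddbbdddac  c
   14  dbbdddacdaddaa$caddbdd  d
   15  dbdddbbdddacdaddaa$cad  d
   16  ddaa$caddbdddbbdddacda  a
   17  ddacdaddaa$caddbdddbbd  d
   18  ddbbdddacdaddaa$caddbd  d
   19  ddbdddbbdddacdaddaa$ca  a
   20  dddacdaddaa$caddbdddbb  b
   21  dddbbdddacdaddaa$caddb  b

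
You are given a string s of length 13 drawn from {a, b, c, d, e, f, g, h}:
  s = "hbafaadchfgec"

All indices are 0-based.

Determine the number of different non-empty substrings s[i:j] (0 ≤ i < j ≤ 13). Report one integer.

86

rank | idx | suffix
   0 |   4 | aadchfgec
   1 |   5 | adchfgec
   2 |   2 | afaadchfgec
   3 |   1 | bafaadchfgec
   4 |  12 | c
   5 |   7 | chfgec
   6 |   6 | dchfgec
   7 |  11 | ec
   8 |   3 | faadchfgec
   9 |   9 | fgec
  10 |  10 | gec
  11 |   0 | hbafaadchfgec
  12 |   8 | hfgec

SA = [4, 5, 2, 1, 12, 7, 6, 11, 3, 9, 10, 0, 8]
[i] adj suffixes → lcp
  [1] 4/5 → 1 ('a')
  [2] 5/2 → 1 ('a')
  [3] 2/1 → 0 ('')
  [4] 1/12 → 0 ('')
  [5] 12/7 → 1 ('c')
  [6] 7/6 → 0 ('')
  [7] 6/11 → 0 ('')
  [8] 11/3 → 0 ('')
  [9] 3/9 → 1 ('f')
  [10] 9/10 → 0 ('')
  [11] 10/0 → 0 ('')
  [12] 0/8 → 1 ('h')

n(n+1)/2 = 13·14/2 = 91
Σ LCP = 0 + 1 + 1 + 0 + 0 + 1 + 0 + 0 + 0 + 1 + 0 + 0 + 1 = 5
distinct = 91 − 5 = 86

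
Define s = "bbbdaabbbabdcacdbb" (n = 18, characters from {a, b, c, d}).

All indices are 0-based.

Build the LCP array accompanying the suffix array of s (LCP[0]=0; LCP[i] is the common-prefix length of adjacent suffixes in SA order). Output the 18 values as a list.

[0, 1, 2, 1, 0, 1, 1, 2, 2, 3, 2, 1, 2, 0, 1, 0, 1, 1]

sorted suffixes:
  #0 SA[0]=4  'aabbbabdcacdbb'
  #1 SA[1]=5  'abbbabdcacdbb'
  #2 SA[2]=9  'abdcacdbb'
  #3 SA[3]=13  'acdbb'
  #4 SA[4]=17  'b'
  #5 SA[5]=8  'babdcacdbb'
  #6 SA[6]=16  'bb'
  #7 SA[7]=7  'bbabdcacdbb'
  #8 SA[8]=6  'bbbabdcacdbb'
  #9 SA[9]=0  'bbbdaabbbabdcacdbb'
  #10 SA[10]=1  'bbdaabbbabdcacdbb'
  #11 SA[11]=2  'bdaabbbabdcacdbb'
  #12 SA[12]=10  'bdcacdbb'
  #13 SA[13]=12  'cacdbb'
  #14 SA[14]=14  'cdbb'
  #15 SA[15]=3  'daabbbabdcacdbb'
  #16 SA[16]=15  'dbb'
  #17 SA[17]=11  'dcacdbb'

SA = [4, 5, 9, 13, 17, 8, 16, 7, 6, 0, 1, 2, 10, 12, 14, 3, 15, 11]
i: (SA[i-1],SA[i]) lcp shared
  1: (4,5) 1 'a'
  2: (5,9) 2 'ab'
  3: (9,13) 1 'a'
  4: (13,17) 0 ''
  5: (17,8) 1 'b'
  6: (8,16) 1 'b'
  7: (16,7) 2 'bb'
  8: (7,6) 2 'bb'
  9: (6,0) 3 'bbb'
  10: (0,1) 2 'bb'
  11: (1,2) 1 'b'
  12: (2,10) 2 'bd'
  13: (10,12) 0 ''
  14: (12,14) 1 'c'
  15: (14,3) 0 ''
  16: (3,15) 1 'd'
  17: (15,11) 1 'd'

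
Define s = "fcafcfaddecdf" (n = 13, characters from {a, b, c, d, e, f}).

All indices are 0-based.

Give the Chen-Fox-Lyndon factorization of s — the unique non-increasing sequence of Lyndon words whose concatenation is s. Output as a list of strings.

["f", "c", "afcf", "addecdf"]

emit factor 1: 'f' (i=0, period=1)
emit factor 2: 'c' (i=1, period=1)
emit factor 3: 'afcf' (i=2, period=4)
emit factor 4: 'addecdf' (i=6, period=7)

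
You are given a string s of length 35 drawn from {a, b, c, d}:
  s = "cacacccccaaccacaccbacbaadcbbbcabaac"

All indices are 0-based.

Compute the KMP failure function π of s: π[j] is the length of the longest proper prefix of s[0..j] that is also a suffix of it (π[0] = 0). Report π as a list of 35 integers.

[0, 0, 1, 2, 3, 1, 1, 1, 1, 2, 0, 1, 1, 2, 3, 4, 5, 6, 0, 0, 1, 0, 0, 0, 0, 1, 0, 0, 0, 1, 2, 0, 0, 0, 1]

π[0] = 0
j=1 s[j]='a': π[1]=0 (border '')
j=2 s[j]='c': π[2]=1 (border 'c')
j=3 s[j]='a': π[3]=2 (border 'ca')
j=4 s[j]='c': π[4]=3 (border 'cac')
j=5 s[j]='c': k: 3→1→0; π[5]=1 (border 'c')
j=6 s[j]='c': k: 1→0; π[6]=1 (border 'c')
j=7 s[j]='c': k: 1→0; π[7]=1 (border 'c')
j=8 s[j]='c': k: 1→0; π[8]=1 (border 'c')
j=9 s[j]='a': π[9]=2 (border 'ca')
j=10 s[j]='a': k: 2→0; π[10]=0 (border '')
j=11 s[j]='c': π[11]=1 (border 'c')
j=12 s[j]='c': k: 1→0; π[12]=1 (border 'c')
j=13 s[j]='a': π[13]=2 (border 'ca')
j=14 s[j]='c': π[14]=3 (border 'cac')
j=15 s[j]='a': π[15]=4 (border 'caca')
j=16 s[j]='c': π[16]=5 (border 'cacac')
j=17 s[j]='c': π[17]=6 (border 'cacacc')
j=18 s[j]='b': k: 6→1→0; π[18]=0 (border '')
j=19 s[j]='a': π[19]=0 (border '')
j=20 s[j]='c': π[20]=1 (border 'c')
j=21 s[j]='b': k: 1→0; π[21]=0 (border '')
j=22 s[j]='a': π[22]=0 (border '')
j=23 s[j]='a': π[23]=0 (border '')
j=24 s[j]='d': π[24]=0 (border '')
j=25 s[j]='c': π[25]=1 (border 'c')
j=26 s[j]='b': k: 1→0; π[26]=0 (border '')
j=27 s[j]='b': π[27]=0 (border '')
j=28 s[j]='b': π[28]=0 (border '')
j=29 s[j]='c': π[29]=1 (border 'c')
j=30 s[j]='a': π[30]=2 (border 'ca')
j=31 s[j]='b': k: 2→0; π[31]=0 (border '')
j=32 s[j]='a': π[32]=0 (border '')
j=33 s[j]='a': π[33]=0 (border '')
j=34 s[j]='c': π[34]=1 (border 'c')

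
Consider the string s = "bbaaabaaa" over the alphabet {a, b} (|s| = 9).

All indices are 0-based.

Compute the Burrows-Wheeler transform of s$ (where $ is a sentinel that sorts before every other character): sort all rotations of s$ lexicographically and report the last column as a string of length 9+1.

rank  rotation    last
    0  $bbaaabaaa  a
    1  a$bbaaabaa  a
    2  aa$bbaaaba  a
    3  aaa$bbaaab  b
    4  aaabaaa$bb  b
    5  aabaaa$bba  a
    6  abaaa$bbaa  a
    7  baaa$bbaaa  a
    8  baaabaaa$b  b
    9  bbaaabaaa$  $

aaabbaaab$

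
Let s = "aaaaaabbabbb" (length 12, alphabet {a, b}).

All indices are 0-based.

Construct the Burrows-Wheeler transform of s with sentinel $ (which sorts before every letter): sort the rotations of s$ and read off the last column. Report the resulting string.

b$aaaaabbbbaa

rank  rotation       last
    0  $aaaaaabbabbb  b
    1  aaaaaabbabbb$  $
    2  aaaaabbabbb$a  a
    3  aaaabbabbb$aa  a
    4  aaabbabbb$aaa  a
    5  aabbabbb$aaaa  a
    6  abbabbb$aaaaa  a
    7  abbb$aaaaaabb  b
    8  b$aaaaaabbabb  b
    9  babbb$aaaaaab  b
   10  bb$aaaaaabbab  b
   11  bbabbb$aaaaaa  a
   12  bbb$aaaaaabba  a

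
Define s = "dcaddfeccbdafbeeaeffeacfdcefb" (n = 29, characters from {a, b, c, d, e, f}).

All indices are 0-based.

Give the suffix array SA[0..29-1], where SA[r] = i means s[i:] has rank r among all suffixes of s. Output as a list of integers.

[21, 2, 16, 11, 28, 9, 13, 1, 8, 7, 25, 22, 10, 0, 24, 3, 4, 20, 15, 6, 14, 26, 17, 27, 12, 23, 19, 5, 18]

rank→(start, suffix):
  0 → (21, 'acfdcefb')
  1 → (2, 'addfeccbdafbeeaeffeacfdcefb')
  2 → (16, 'aeffeacfdcefb')
  3 → (11, 'afbeeaeffeacfdcefb')
  4 → (28, 'b')
  5 → (9, 'bdafbeeaeffeacfdcefb')
  6 → (13, 'beeaeffeacfdcefb')
  7 → (1, 'caddfeccbdafbeeaeffeacfdcefb')
  8 → (8, 'cbdafbeeaeffeacfdcefb')
  9 → (7, 'ccbdafbeeaeffeacfdcefb')
  10 → (25, 'cefb')
  11 → (22, 'cfdcefb')
  12 → (10, 'dafbeeaeffeacfdcefb')
  13 → (0, 'dcaddfeccbdafbeeaeffeacfdcefb')
  14 → (24, 'dcefb')
  15 → (3, 'ddfeccbdafbeeaeffeacfdcefb')
  16 → (4, 'dfeccbdafbeeaeffeacfdcefb')
  17 → (20, 'eacfdcefb')
  18 → (15, 'eaeffeacfdcefb')
  19 → (6, 'eccbdafbeeaeffeacfdcefb')
  20 → (14, 'eeaeffeacfdcefb')
  21 → (26, 'efb')
  22 → (17, 'effeacfdcefb')
  23 → (27, 'fb')
  24 → (12, 'fbeeaeffeacfdcefb')
  25 → (23, 'fdcefb')
  26 → (19, 'feacfdcefb')
  27 → (5, 'feccbdafbeeaeffeacfdcefb')
  28 → (18, 'ffeacfdcefb')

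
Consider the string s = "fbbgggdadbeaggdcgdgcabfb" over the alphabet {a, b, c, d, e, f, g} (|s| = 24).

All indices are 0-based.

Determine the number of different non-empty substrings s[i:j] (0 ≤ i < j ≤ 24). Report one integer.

277

rank→(start, suffix):
  0 → (20, 'abfb')
  1 → (7, 'adbeaggdcgdgcabfb')
  2 → (11, 'aggdcgdgcabfb')
  3 → (23, 'b')
  4 → (1, 'bbgggdadbeaggdcgdgcabfb')
  5 → (9, 'beaggdcgdgcabfb')
  6 → (21, 'bfb')
  7 → (2, 'bgggdadbeaggdcgdgcabfb')
  8 → (19, 'cabfb')
  9 → (15, 'cgdgcabfb')
  10 → (6, 'dadbeaggdcgdgcabfb')
  11 → (8, 'dbeaggdcgdgcabfb')
  12 → (14, 'dcgdgcabfb')
  13 → (17, 'dgcabfb')
  14 → (10, 'eaggdcgdgcabfb')
  15 → (22, 'fb')
  16 → (0, 'fbbgggdadbeaggdcgdgcabfb')
  17 → (18, 'gcabfb')
  18 → (5, 'gdadbeaggdcgdgcabfb')
  19 → (13, 'gdcgdgcabfb')
  20 → (16, 'gdgcabfb')
  21 → (4, 'ggdadbeaggdcgdgcabfb')
  22 → (12, 'ggdcgdgcabfb')
  23 → (3, 'gggdadbeaggdcgdgcabfb')

SA = [20, 7, 11, 23, 1, 9, 21, 2, 19, 15, 6, 8, 14, 17, 10, 22, 0, 18, 5, 13, 16, 4, 12, 3]
i: (SA[i-1],SA[i]) lcp shared
  1: (20,7) 1 'a'
  2: (7,11) 1 'a'
  3: (11,23) 0 ''
  4: (23,1) 1 'b'
  5: (1,9) 1 'b'
  6: (9,21) 1 'b'
  7: (21,2) 1 'b'
  8: (2,19) 0 ''
  9: (19,15) 1 'c'
  10: (15,6) 0 ''
  11: (6,8) 1 'd'
  12: (8,14) 1 'd'
  13: (14,17) 1 'd'
  14: (17,10) 0 ''
  15: (10,22) 0 ''
  16: (22,0) 2 'fb'
  17: (0,18) 0 ''
  18: (18,5) 1 'g'
  19: (5,13) 2 'gd'
  20: (13,16) 2 'gd'
  21: (16,4) 1 'g'
  22: (4,12) 3 'ggd'
  23: (12,3) 2 'gg'

n(n+1)/2 = 24·25/2 = 300
Σ LCP = 0 + 1 + 1 + 0 + 1 + 1 + 1 + 1 + 0 + 1 + 0 + 1 + 1 + 1 + 0 + 0 + 2 + 0 + 1 + 2 + 2 + 1 + 3 + 2 = 23
distinct = 300 − 23 = 277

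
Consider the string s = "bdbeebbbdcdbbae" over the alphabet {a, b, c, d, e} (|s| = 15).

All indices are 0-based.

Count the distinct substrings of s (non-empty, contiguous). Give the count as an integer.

sorted suffixes:
  #0 SA[0]=13  'ae'
  #1 SA[1]=12  'bae'
  #2 SA[2]=11  'bbae'
  #3 SA[3]=5  'bbbdcdbbae'
  #4 SA[4]=6  'bbdcdbbae'
  #5 SA[5]=0  'bdbeebbbdcdbbae'
  #6 SA[6]=7  'bdcdbbae'
  #7 SA[7]=2  'beebbbdcdbbae'
  #8 SA[8]=9  'cdbbae'
  #9 SA[9]=10  'dbbae'
  #10 SA[10]=1  'dbeebbbdcdbbae'
  #11 SA[11]=8  'dcdbbae'
  #12 SA[12]=14  'e'
  #13 SA[13]=4  'ebbbdcdbbae'
  #14 SA[14]=3  'eebbbdcdbbae'

SA = [13, 12, 11, 5, 6, 0, 7, 2, 9, 10, 1, 8, 14, 4, 3]
[i] adj suffixes → lcp
  [1] 13/12 → 0 ('')
  [2] 12/11 → 1 ('b')
  [3] 11/5 → 2 ('bb')
  [4] 5/6 → 2 ('bb')
  [5] 6/0 → 1 ('b')
  [6] 0/7 → 2 ('bd')
  [7] 7/2 → 1 ('b')
  [8] 2/9 → 0 ('')
  [9] 9/10 → 0 ('')
  [10] 10/1 → 2 ('db')
  [11] 1/8 → 1 ('d')
  [12] 8/14 → 0 ('')
  [13] 14/4 → 1 ('e')
  [14] 4/3 → 1 ('e')

n(n+1)/2 = 15·16/2 = 120
Σ LCP = 0 + 0 + 1 + 2 + 2 + 1 + 2 + 1 + 0 + 0 + 2 + 1 + 0 + 1 + 1 = 14
distinct = 120 − 14 = 106

106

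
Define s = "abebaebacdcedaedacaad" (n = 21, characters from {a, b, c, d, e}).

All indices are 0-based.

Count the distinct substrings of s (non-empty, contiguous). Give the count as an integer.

rank→(start, suffix):
  0 → (18, 'aad')
  1 → (0, 'abebaebacdcedaedacaad')
  2 → (16, 'acaad')
  3 → (7, 'acdcedaedacaad')
  4 → (19, 'ad')
  5 → (4, 'aebacdcedaedacaad')
  6 → (13, 'aedacaad')
  7 → (6, 'bacdcedaedacaad')
  8 → (3, 'baebacdcedaedacaad')
  9 → (1, 'bebaebacdcedaedacaad')
  10 → (17, 'caad')
  11 → (8, 'cdcedaedacaad')
  12 → (10, 'cedaedacaad')
  13 → (20, 'd')
  14 → (15, 'dacaad')
  15 → (12, 'daedacaad')
  16 → (9, 'dcedaedacaad')
  17 → (5, 'ebacdcedaedacaad')
  18 → (2, 'ebaebacdcedaedacaad')
  19 → (14, 'edacaad')
  20 → (11, 'edaedacaad')

SA = [18, 0, 16, 7, 19, 4, 13, 6, 3, 1, 17, 8, 10, 20, 15, 12, 9, 5, 2, 14, 11]
[i] adj suffixes → lcp
  [1] 18/0 → 1 ('a')
  [2] 0/16 → 1 ('a')
  [3] 16/7 → 2 ('ac')
  [4] 7/19 → 1 ('a')
  [5] 19/4 → 1 ('a')
  [6] 4/13 → 2 ('ae')
  [7] 13/6 → 0 ('')
  [8] 6/3 → 2 ('ba')
  [9] 3/1 → 1 ('b')
  [10] 1/17 → 0 ('')
  [11] 17/8 → 1 ('c')
  [12] 8/10 → 1 ('c')
  [13] 10/20 → 0 ('')
  [14] 20/15 → 1 ('d')
  [15] 15/12 → 2 ('da')
  [16] 12/9 → 1 ('d')
  [17] 9/5 → 0 ('')
  [18] 5/2 → 3 ('eba')
  [19] 2/14 → 1 ('e')
  [20] 14/11 → 3 ('eda')

n(n+1)/2 = 21·22/2 = 231
Σ LCP = 0 + 1 + 1 + 2 + 1 + 1 + 2 + 0 + 2 + 1 + 0 + 1 + 1 + 0 + 1 + 2 + 1 + 0 + 3 + 1 + 3 = 24
distinct = 231 − 24 = 207

207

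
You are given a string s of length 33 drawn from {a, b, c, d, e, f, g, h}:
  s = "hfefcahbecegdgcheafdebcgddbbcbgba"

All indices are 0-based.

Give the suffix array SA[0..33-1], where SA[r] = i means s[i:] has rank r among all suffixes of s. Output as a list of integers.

rank | idx | suffix
   0 |  32 | a
   1 |  17 | afdebcgddbbcbgba
   2 |   5 | ahbecegdgcheafdebcgddbbcbgba
   3 |  31 | ba
   4 |  26 | bbcbgba
   5 |  27 | bcbgba
   6 |  21 | bcgddbbcbgba
   7 |   7 | becegdgcheafdebcgddbbcbgba
   8 |  29 | bgba
   9 |   4 | cahbecegdgcheafdebcgddbbcbgba
  10 |  28 | cbgba
  11 |   9 | cegdgcheafdebcgddbbcbgba
  12 |  22 | cgddbbcbgba
  13 |  14 | cheafdebcgddbbcbgba
  14 |  25 | dbbcbgba
  15 |  24 | ddbbcbgba
  16 |  19 | debcgddbbcbgba
  17 |  12 | dgcheafdebcgddbbcbgba
  18 |  16 | eafdebcgddbbcbgba
  19 |  20 | ebcgddbbcbgba
  20 |   8 | ecegdgcheafdebcgddbbcbgba
  21 |   2 | efcahbecegdgcheafdebcgddbbcbgba
  22 |  10 | egdgcheafdebcgddbbcbgba
  23 |   3 | fcahbecegdgcheafdebcgddbbcbgba
  24 |  18 | fdebcgddbbcbgba
  25 |   1 | fefcahbecegdgcheafdebcgddbbcbgba
  26 |  30 | gba
  27 |  13 | gcheafdebcgddbbcbgba
  28 |  23 | gddbbcbgba
  29 |  11 | gdgcheafdebcgddbbcbgba
  30 |   6 | hbecegdgcheafdebcgddbbcbgba
  31 |  15 | heafdebcgddbbcbgba
  32 |   0 | hfefcahbecegdgcheafdebcgddbbcbgba

[32, 17, 5, 31, 26, 27, 21, 7, 29, 4, 28, 9, 22, 14, 25, 24, 19, 12, 16, 20, 8, 2, 10, 3, 18, 1, 30, 13, 23, 11, 6, 15, 0]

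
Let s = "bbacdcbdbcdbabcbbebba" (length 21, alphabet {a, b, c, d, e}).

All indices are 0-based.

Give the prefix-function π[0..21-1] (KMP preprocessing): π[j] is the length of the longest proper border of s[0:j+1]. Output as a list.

[0, 1, 0, 0, 0, 0, 1, 0, 1, 0, 0, 1, 0, 1, 0, 1, 2, 0, 1, 2, 3]

π[0] = 0
j=1 s[j]='b': π[1]=1 (border 'b')
j=2 s[j]='a': k: 1→0; π[2]=0 (border '')
j=3 s[j]='c': π[3]=0 (border '')
j=4 s[j]='d': π[4]=0 (border '')
j=5 s[j]='c': π[5]=0 (border '')
j=6 s[j]='b': π[6]=1 (border 'b')
j=7 s[j]='d': k: 1→0; π[7]=0 (border '')
j=8 s[j]='b': π[8]=1 (border 'b')
j=9 s[j]='c': k: 1→0; π[9]=0 (border '')
j=10 s[j]='d': π[10]=0 (border '')
j=11 s[j]='b': π[11]=1 (border 'b')
j=12 s[j]='a': k: 1→0; π[12]=0 (border '')
j=13 s[j]='b': π[13]=1 (border 'b')
j=14 s[j]='c': k: 1→0; π[14]=0 (border '')
j=15 s[j]='b': π[15]=1 (border 'b')
j=16 s[j]='b': π[16]=2 (border 'bb')
j=17 s[j]='e': k: 2→1→0; π[17]=0 (border '')
j=18 s[j]='b': π[18]=1 (border 'b')
j=19 s[j]='b': π[19]=2 (border 'bb')
j=20 s[j]='a': π[20]=3 (border 'bba')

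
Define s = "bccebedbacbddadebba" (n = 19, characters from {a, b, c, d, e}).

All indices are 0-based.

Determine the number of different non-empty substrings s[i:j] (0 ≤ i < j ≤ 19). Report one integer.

174

rank→(start, suffix):
  0 → (18, 'a')
  1 → (8, 'acbddadebba')
  2 → (13, 'adebba')
  3 → (17, 'ba')
  4 → (7, 'bacbddadebba')
  5 → (16, 'bba')
  6 → (0, 'bccebedbacbddadebba')
  7 → (10, 'bddadebba')
  8 → (4, 'bedbacbddadebba')
  9 → (9, 'cbddadebba')
  10 → (1, 'ccebedbacbddadebba')
  11 → (2, 'cebedbacbddadebba')
  12 → (12, 'dadebba')
  13 → (6, 'dbacbddadebba')
  14 → (11, 'ddadebba')
  15 → (14, 'debba')
  16 → (15, 'ebba')
  17 → (3, 'ebedbacbddadebba')
  18 → (5, 'edbacbddadebba')

SA = [18, 8, 13, 17, 7, 16, 0, 10, 4, 9, 1, 2, 12, 6, 11, 14, 15, 3, 5]
i: (SA[i-1],SA[i]) lcp shared
  1: (18,8) 1 'a'
  2: (8,13) 1 'a'
  3: (13,17) 0 ''
  4: (17,7) 2 'ba'
  5: (7,16) 1 'b'
  6: (16,0) 1 'b'
  7: (0,10) 1 'b'
  8: (10,4) 1 'b'
  9: (4,9) 0 ''
  10: (9,1) 1 'c'
  11: (1,2) 1 'c'
  12: (2,12) 0 ''
  13: (12,6) 1 'd'
  14: (6,11) 1 'd'
  15: (11,14) 1 'd'
  16: (14,15) 0 ''
  17: (15,3) 2 'eb'
  18: (3,5) 1 'e'

n(n+1)/2 = 19·20/2 = 190
Σ LCP = 0 + 1 + 1 + 0 + 2 + 1 + 1 + 1 + 1 + 0 + 1 + 1 + 0 + 1 + 1 + 1 + 0 + 2 + 1 = 16
distinct = 190 − 16 = 174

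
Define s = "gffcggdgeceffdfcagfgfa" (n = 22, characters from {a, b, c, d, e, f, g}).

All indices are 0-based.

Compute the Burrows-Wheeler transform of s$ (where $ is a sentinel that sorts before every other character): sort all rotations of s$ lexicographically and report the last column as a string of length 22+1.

afcfeffggcgdffgeggdf$ac

rank  rotation                 last
    0  $gffcggdgeceffdfcagfgfa  a
    1  a$gffcggdgeceffdfcagfgf  f
    2  agfgfa$gffcggdgeceffdfc  c
    3  cagfgfa$gffcggdgeceffdf  f
    4  ceffdfcagfgfa$gffcggdge  e
    5  cggdgeceffdfcagfgfa$gff  f
    6  dfcagfgfa$gffcggdgeceff  f
    7  dgeceffdfcagfgfa$gffcgg  g
    8  eceffdfcagfgfa$gffcggdg  g
    9  effdfcagfgfa$gffcggdgec  c
   10  fa$gffcggdgeceffdfcagfg  g
   11  fcagfgfa$gffcggdgeceffd  d
   12  fcggdgeceffdfcagfgfa$gf  f
   13  fdfcagfgfa$gffcggdgecef  f
   14  ffcggdgeceffdfcagfgfa$g  g
   15  ffdfcagfgfa$gffcggdgece  e
   16  fgfa$gffcggdgeceffdfcag  g
   17  gdgeceffdfcagfgfa$gffcg  g
   18  geceffdfcagfgfa$gffcggd  d
   19  gfa$gffcggdgeceffdfcagf  f
   20  gffcggdgeceffdfcagfgfa$  $
   21  gfgfa$gffcggdgeceffdfca  a
   22  ggdgeceffdfcagfgfa$gffc  c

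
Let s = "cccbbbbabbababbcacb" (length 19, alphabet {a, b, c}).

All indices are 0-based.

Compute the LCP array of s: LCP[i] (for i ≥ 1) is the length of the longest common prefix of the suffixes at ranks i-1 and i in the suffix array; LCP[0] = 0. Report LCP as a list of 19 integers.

rank | idx | suffix
   0 |  10 | ababbcacb
   1 |   7 | abbababbcacb
   2 |  12 | abbcacb
   3 |  16 | acb
   4 |  18 | b
   5 |   9 | bababbcacb
   6 |   6 | babbababbcacb
   7 |  11 | babbcacb
   8 |   8 | bbababbcacb
   9 |   5 | bbabbababbcacb
  10 |   4 | bbbabbababbcacb
  11 |   3 | bbbbabbababbcacb
  12 |  13 | bbcacb
  13 |  14 | bcacb
  14 |  15 | cacb
  15 |  17 | cb
  16 |   2 | cbbbbabbababbcacb
  17 |   1 | ccbbbbabbababbcacb
  18 |   0 | cccbbbbabbababbcacb

SA = [10, 7, 12, 16, 18, 9, 6, 11, 8, 5, 4, 3, 13, 14, 15, 17, 2, 1, 0]
rank  pair      lcp
   1  s[10:],s[7:]  2  'ab'
   2  s[7:],s[12:]  3  'abb'
   3  s[12:],s[16:]  1  'a'
   4  s[16:],s[18:]  0  ''
   5  s[18:],s[9:]  1  'b'
   6  s[9:],s[6:]  3  'bab'
   7  s[6:],s[11:]  4  'babb'
   8  s[11:],s[8:]  1  'b'
   9  s[8:],s[5:]  4  'bbab'
  10  s[5:],s[4:]  2  'bb'
  11  s[4:],s[3:]  3  'bbb'
  12  s[3:],s[13:]  2  'bb'
  13  s[13:],s[14:]  1  'b'
  14  s[14:],s[15:]  0  ''
  15  s[15:],s[17:]  1  'c'
  16  s[17:],s[2:]  2  'cb'
  17  s[2:],s[1:]  1  'c'
  18  s[1:],s[0:]  2  'cc'

[0, 2, 3, 1, 0, 1, 3, 4, 1, 4, 2, 3, 2, 1, 0, 1, 2, 1, 2]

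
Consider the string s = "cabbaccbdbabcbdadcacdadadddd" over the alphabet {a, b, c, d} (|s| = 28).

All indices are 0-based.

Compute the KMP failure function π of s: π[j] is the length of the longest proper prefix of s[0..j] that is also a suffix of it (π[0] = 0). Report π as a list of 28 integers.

[0, 0, 0, 0, 0, 1, 1, 0, 0, 0, 0, 0, 1, 0, 0, 0, 0, 1, 2, 1, 0, 0, 0, 0, 0, 0, 0, 0]

π[0] = 0
j=1 s[j]='a': π[1]=0 (border '')
j=2 s[j]='b': π[2]=0 (border '')
j=3 s[j]='b': π[3]=0 (border '')
j=4 s[j]='a': π[4]=0 (border '')
j=5 s[j]='c': π[5]=1 (border 'c')
j=6 s[j]='c': k: 1→0; π[6]=1 (border 'c')
j=7 s[j]='b': k: 1→0; π[7]=0 (border '')
j=8 s[j]='d': π[8]=0 (border '')
j=9 s[j]='b': π[9]=0 (border '')
j=10 s[j]='a': π[10]=0 (border '')
j=11 s[j]='b': π[11]=0 (border '')
j=12 s[j]='c': π[12]=1 (border 'c')
j=13 s[j]='b': k: 1→0; π[13]=0 (border '')
j=14 s[j]='d': π[14]=0 (border '')
j=15 s[j]='a': π[15]=0 (border '')
j=16 s[j]='d': π[16]=0 (border '')
j=17 s[j]='c': π[17]=1 (border 'c')
j=18 s[j]='a': π[18]=2 (border 'ca')
j=19 s[j]='c': k: 2→0; π[19]=1 (border 'c')
j=20 s[j]='d': k: 1→0; π[20]=0 (border '')
j=21 s[j]='a': π[21]=0 (border '')
j=22 s[j]='d': π[22]=0 (border '')
j=23 s[j]='a': π[23]=0 (border '')
j=24 s[j]='d': π[24]=0 (border '')
j=25 s[j]='d': π[25]=0 (border '')
j=26 s[j]='d': π[26]=0 (border '')
j=27 s[j]='d': π[27]=0 (border '')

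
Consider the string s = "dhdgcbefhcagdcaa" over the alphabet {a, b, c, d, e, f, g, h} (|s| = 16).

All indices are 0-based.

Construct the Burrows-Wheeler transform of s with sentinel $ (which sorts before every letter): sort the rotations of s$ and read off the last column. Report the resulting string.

aacccdhggh$bedafd

rank  rotation           last
    0  $dhdgcbefhcagdcaa  a
    1  a$dhdgcbefhcagdca  a
    2  aa$dhdgcbefhcagdc  c
    3  agdcaa$dhdgcbefhc  c
    4  befhcagdcaa$dhdgc  c
    5  caa$dhdgcbefhcagd  d
    6  cagdcaa$dhdgcbefh  h
    7  cbefhcagdcaa$dhdg  g
    8  dcaa$dhdgcbefhcag  g
    9  dgcbefhcagdcaa$dh  h
   10  dhdgcbefhcagdcaa$  $
   11  efhcagdcaa$dhdgcb  b
   12  fhcagdcaa$dhdgcbe  e
   13  gcbefhcagdcaa$dhd  d
   14  gdcaa$dhdgcbefhca  a
   15  hcagdcaa$dhdgcbef  f
   16  hdgcbefhcagdcaa$d  d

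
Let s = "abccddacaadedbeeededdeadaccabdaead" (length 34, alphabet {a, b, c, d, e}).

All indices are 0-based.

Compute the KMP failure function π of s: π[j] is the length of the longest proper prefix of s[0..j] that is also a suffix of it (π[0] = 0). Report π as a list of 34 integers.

π[0] = 0
j=1 s[j]='b': π[1]=0 (border '')
j=2 s[j]='c': π[2]=0 (border '')
j=3 s[j]='c': π[3]=0 (border '')
j=4 s[j]='d': π[4]=0 (border '')
j=5 s[j]='d': π[5]=0 (border '')
j=6 s[j]='a': π[6]=1 (border 'a')
j=7 s[j]='c': k: 1→0; π[7]=0 (border '')
j=8 s[j]='a': π[8]=1 (border 'a')
j=9 s[j]='a': k: 1→0; π[9]=1 (border 'a')
j=10 s[j]='d': k: 1→0; π[10]=0 (border '')
j=11 s[j]='e': π[11]=0 (border '')
j=12 s[j]='d': π[12]=0 (border '')
j=13 s[j]='b': π[13]=0 (border '')
j=14 s[j]='e': π[14]=0 (border '')
j=15 s[j]='e': π[15]=0 (border '')
j=16 s[j]='e': π[16]=0 (border '')
j=17 s[j]='d': π[17]=0 (border '')
j=18 s[j]='e': π[18]=0 (border '')
j=19 s[j]='d': π[19]=0 (border '')
j=20 s[j]='d': π[20]=0 (border '')
j=21 s[j]='e': π[21]=0 (border '')
j=22 s[j]='a': π[22]=1 (border 'a')
j=23 s[j]='d': k: 1→0; π[23]=0 (border '')
j=24 s[j]='a': π[24]=1 (border 'a')
j=25 s[j]='c': k: 1→0; π[25]=0 (border '')
j=26 s[j]='c': π[26]=0 (border '')
j=27 s[j]='a': π[27]=1 (border 'a')
j=28 s[j]='b': π[28]=2 (border 'ab')
j=29 s[j]='d': k: 2→0; π[29]=0 (border '')
j=30 s[j]='a': π[30]=1 (border 'a')
j=31 s[j]='e': k: 1→0; π[31]=0 (border '')
j=32 s[j]='a': π[32]=1 (border 'a')
j=33 s[j]='d': k: 1→0; π[33]=0 (border '')

[0, 0, 0, 0, 0, 0, 1, 0, 1, 1, 0, 0, 0, 0, 0, 0, 0, 0, 0, 0, 0, 0, 1, 0, 1, 0, 0, 1, 2, 0, 1, 0, 1, 0]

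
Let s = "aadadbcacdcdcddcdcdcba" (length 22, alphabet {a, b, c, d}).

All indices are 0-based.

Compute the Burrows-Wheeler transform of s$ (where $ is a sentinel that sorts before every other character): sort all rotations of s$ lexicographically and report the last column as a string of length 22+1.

rank  rotation                 last
    0  $aadadbcacdcdcddcdcdcba  a
    1  a$aadadbcacdcdcddcdcdcb  b
    2  aadadbcacdcdcddcdcdcba$  $
    3  acdcdcddcdcdcba$aadadbc  c
    4  adadbcacdcdcddcdcdcba$a  a
    5  adbcacdcdcddcdcdcba$aad  d
    6  ba$aadadbcacdcdcddcdcdc  c
    7  bcacdcdcddcdcdcba$aadad  d
    8  cacdcdcddcdcdcba$aadadb  b
    9  cba$aadadbcacdcdcddcdcd  d
   10  cdcba$aadadbcacdcdcddcd  d
   11  cdcdcba$aadadbcacdcdcdd  d
   12  cdcdcddcdcdcba$aadadbca  a
   13  cdcddcdcdcba$aadadbcacd  d
   14  cddcdcdcba$aadadbcacdcd  d
   15  dadbcacdcdcddcdcdcba$aa  a
   16  dbcacdcdcddcdcdcba$aada  a
   17  dcba$aadadbcacdcdcddcdc  c
   18  dcdcba$aadadbcacdcdcddc  c
   19  dcdcdcba$aadadbcacdcdcd  d
   20  dcdcddcdcdcba$aadadbcac  c
   21  dcddcdcdcba$aadadbcacdc  c
   22  ddcdcdcba$aadadbcacdcdc  c

ab$cadcdbdddaddaaccdccc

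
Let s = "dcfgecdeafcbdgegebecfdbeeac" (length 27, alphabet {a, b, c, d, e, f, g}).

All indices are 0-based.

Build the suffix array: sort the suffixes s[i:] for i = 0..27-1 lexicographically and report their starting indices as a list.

[25, 8, 11, 17, 22, 26, 10, 5, 19, 1, 21, 0, 6, 12, 24, 7, 16, 4, 18, 23, 14, 9, 20, 2, 15, 3, 13]

sorted suffixes:
  #0 SA[0]=25  'ac'
  #1 SA[1]=8  'afcbdgegebecfdbeeac'
  #2 SA[2]=11  'bdgegebecfdbeeac'
  #3 SA[3]=17  'becfdbeeac'
  #4 SA[4]=22  'beeac'
  #5 SA[5]=26  'c'
  #6 SA[6]=10  'cbdgegebecfdbeeac'
  #7 SA[7]=5  'cdeafcbdgegebecfdbeeac'
  #8 SA[8]=19  'cfdbeeac'
  #9 SA[9]=1  'cfgecdeafcbdgegebecfdbeeac'
  #10 SA[10]=21  'dbeeac'
  #11 SA[11]=0  'dcfgecdeafcbdgegebecfdbeeac'
  #12 SA[12]=6  'deafcbdgegebecfdbeeac'
  #13 SA[13]=12  'dgegebecfdbeeac'
  #14 SA[14]=24  'eac'
  #15 SA[15]=7  'eafcbdgegebecfdbeeac'
  #16 SA[16]=16  'ebecfdbeeac'
  #17 SA[17]=4  'ecdeafcbdgegebecfdbeeac'
  #18 SA[18]=18  'ecfdbeeac'
  #19 SA[19]=23  'eeac'
  #20 SA[20]=14  'egebecfdbeeac'
  #21 SA[21]=9  'fcbdgegebecfdbeeac'
  #22 SA[22]=20  'fdbeeac'
  #23 SA[23]=2  'fgecdeafcbdgegebecfdbeeac'
  #24 SA[24]=15  'gebecfdbeeac'
  #25 SA[25]=3  'gecdeafcbdgegebecfdbeeac'
  #26 SA[26]=13  'gegebecfdbeeac'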